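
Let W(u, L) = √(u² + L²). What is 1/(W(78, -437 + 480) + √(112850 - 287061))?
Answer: 1/(√7933 + I*√174211) ≈ 0.00048899 - 0.0022915*I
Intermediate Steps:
W(u, L) = √(L² + u²)
1/(W(78, -437 + 480) + √(112850 - 287061)) = 1/(√((-437 + 480)² + 78²) + √(112850 - 287061)) = 1/(√(43² + 6084) + √(-174211)) = 1/(√(1849 + 6084) + I*√174211) = 1/(√7933 + I*√174211)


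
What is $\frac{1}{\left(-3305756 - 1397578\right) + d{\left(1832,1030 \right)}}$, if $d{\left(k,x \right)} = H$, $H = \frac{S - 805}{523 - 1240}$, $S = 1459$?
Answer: $- \frac{239}{1124097044} \approx -2.1262 \cdot 10^{-7}$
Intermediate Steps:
$H = - \frac{218}{239}$ ($H = \frac{1459 - 805}{523 - 1240} = \frac{654}{-717} = 654 \left(- \frac{1}{717}\right) = - \frac{218}{239} \approx -0.91213$)
$d{\left(k,x \right)} = - \frac{218}{239}$
$\frac{1}{\left(-3305756 - 1397578\right) + d{\left(1832,1030 \right)}} = \frac{1}{\left(-3305756 - 1397578\right) - \frac{218}{239}} = \frac{1}{-4703334 - \frac{218}{239}} = \frac{1}{- \frac{1124097044}{239}} = - \frac{239}{1124097044}$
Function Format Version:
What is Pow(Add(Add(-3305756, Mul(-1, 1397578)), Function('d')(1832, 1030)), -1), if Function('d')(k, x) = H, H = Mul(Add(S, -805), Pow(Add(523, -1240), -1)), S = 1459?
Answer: Rational(-239, 1124097044) ≈ -2.1262e-7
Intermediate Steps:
H = Rational(-218, 239) (H = Mul(Add(1459, -805), Pow(Add(523, -1240), -1)) = Mul(654, Pow(-717, -1)) = Mul(654, Rational(-1, 717)) = Rational(-218, 239) ≈ -0.91213)
Function('d')(k, x) = Rational(-218, 239)
Pow(Add(Add(-3305756, Mul(-1, 1397578)), Function('d')(1832, 1030)), -1) = Pow(Add(Add(-3305756, Mul(-1, 1397578)), Rational(-218, 239)), -1) = Pow(Add(Add(-3305756, -1397578), Rational(-218, 239)), -1) = Pow(Add(-4703334, Rational(-218, 239)), -1) = Pow(Rational(-1124097044, 239), -1) = Rational(-239, 1124097044)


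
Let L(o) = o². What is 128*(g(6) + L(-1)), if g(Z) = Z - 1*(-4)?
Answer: 1408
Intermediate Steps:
g(Z) = 4 + Z (g(Z) = Z + 4 = 4 + Z)
128*(g(6) + L(-1)) = 128*((4 + 6) + (-1)²) = 128*(10 + 1) = 128*11 = 1408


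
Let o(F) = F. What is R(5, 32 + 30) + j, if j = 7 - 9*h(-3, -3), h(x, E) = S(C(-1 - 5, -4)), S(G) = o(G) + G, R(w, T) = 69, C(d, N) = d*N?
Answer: -356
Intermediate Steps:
C(d, N) = N*d
S(G) = 2*G (S(G) = G + G = 2*G)
h(x, E) = 48 (h(x, E) = 2*(-4*(-1 - 5)) = 2*(-4*(-6)) = 2*24 = 48)
j = -425 (j = 7 - 9*48 = 7 - 432 = -425)
R(5, 32 + 30) + j = 69 - 425 = -356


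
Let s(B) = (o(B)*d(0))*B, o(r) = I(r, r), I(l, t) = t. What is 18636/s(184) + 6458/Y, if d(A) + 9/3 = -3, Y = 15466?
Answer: 42651163/130904224 ≈ 0.32582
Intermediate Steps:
d(A) = -6 (d(A) = -3 - 3 = -6)
o(r) = r
s(B) = -6*B² (s(B) = (B*(-6))*B = (-6*B)*B = -6*B²)
18636/s(184) + 6458/Y = 18636/((-6*184²)) + 6458/15466 = 18636/((-6*33856)) + 6458*(1/15466) = 18636/(-203136) + 3229/7733 = 18636*(-1/203136) + 3229/7733 = -1553/16928 + 3229/7733 = 42651163/130904224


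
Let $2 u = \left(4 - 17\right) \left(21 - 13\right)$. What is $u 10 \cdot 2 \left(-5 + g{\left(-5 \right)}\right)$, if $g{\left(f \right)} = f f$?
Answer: $-20800$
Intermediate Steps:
$g{\left(f \right)} = f^{2}$
$u = -52$ ($u = \frac{\left(4 - 17\right) \left(21 - 13\right)}{2} = \frac{\left(-13\right) 8}{2} = \frac{1}{2} \left(-104\right) = -52$)
$u 10 \cdot 2 \left(-5 + g{\left(-5 \right)}\right) = - 52 \cdot 10 \cdot 2 \left(-5 + \left(-5\right)^{2}\right) = \left(-52\right) 20 \left(-5 + 25\right) = \left(-1040\right) 20 = -20800$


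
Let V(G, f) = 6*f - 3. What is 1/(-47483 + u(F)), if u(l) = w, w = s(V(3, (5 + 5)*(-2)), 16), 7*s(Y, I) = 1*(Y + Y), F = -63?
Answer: -7/332627 ≈ -2.1045e-5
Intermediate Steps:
V(G, f) = -3 + 6*f
s(Y, I) = 2*Y/7 (s(Y, I) = (1*(Y + Y))/7 = (1*(2*Y))/7 = (2*Y)/7 = 2*Y/7)
w = -246/7 (w = 2*(-3 + 6*((5 + 5)*(-2)))/7 = 2*(-3 + 6*(10*(-2)))/7 = 2*(-3 + 6*(-20))/7 = 2*(-3 - 120)/7 = (2/7)*(-123) = -246/7 ≈ -35.143)
u(l) = -246/7
1/(-47483 + u(F)) = 1/(-47483 - 246/7) = 1/(-332627/7) = -7/332627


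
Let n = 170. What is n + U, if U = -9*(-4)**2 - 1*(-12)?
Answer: 38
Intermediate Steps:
U = -132 (U = -9*16 + 12 = -144 + 12 = -132)
n + U = 170 - 132 = 38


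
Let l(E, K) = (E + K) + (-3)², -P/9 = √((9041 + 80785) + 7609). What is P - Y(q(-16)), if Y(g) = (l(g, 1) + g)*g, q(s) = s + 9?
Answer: -28 - 9*√97435 ≈ -2837.3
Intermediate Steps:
P = -9*√97435 (P = -9*√((9041 + 80785) + 7609) = -9*√(89826 + 7609) = -9*√97435 ≈ -2809.3)
l(E, K) = 9 + E + K (l(E, K) = (E + K) + 9 = 9 + E + K)
q(s) = 9 + s
Y(g) = g*(10 + 2*g) (Y(g) = ((9 + g + 1) + g)*g = ((10 + g) + g)*g = (10 + 2*g)*g = g*(10 + 2*g))
P - Y(q(-16)) = -9*√97435 - 2*(9 - 16)*(5 + (9 - 16)) = -9*√97435 - 2*(-7)*(5 - 7) = -9*√97435 - 2*(-7)*(-2) = -9*√97435 - 1*28 = -9*√97435 - 28 = -28 - 9*√97435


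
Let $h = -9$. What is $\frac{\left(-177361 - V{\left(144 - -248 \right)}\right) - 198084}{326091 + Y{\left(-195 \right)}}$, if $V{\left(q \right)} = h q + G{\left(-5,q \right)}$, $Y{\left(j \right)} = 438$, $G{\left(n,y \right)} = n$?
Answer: $- \frac{371912}{326529} \approx -1.139$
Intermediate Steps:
$V{\left(q \right)} = -5 - 9 q$ ($V{\left(q \right)} = - 9 q - 5 = -5 - 9 q$)
$\frac{\left(-177361 - V{\left(144 - -248 \right)}\right) - 198084}{326091 + Y{\left(-195 \right)}} = \frac{\left(-177361 - \left(-5 - 9 \left(144 - -248\right)\right)\right) - 198084}{326091 + 438} = \frac{\left(-177361 - \left(-5 - 9 \left(144 + 248\right)\right)\right) - 198084}{326529} = \left(\left(-177361 - \left(-5 - 3528\right)\right) - 198084\right) \frac{1}{326529} = \left(\left(-177361 - -3533\right) - 198084\right) \frac{1}{326529} = \left(\left(-177361 + 3533\right) - 198084\right) \frac{1}{326529} = \left(-173828 - 198084\right) \frac{1}{326529} = \left(-371912\right) \frac{1}{326529} = - \frac{371912}{326529}$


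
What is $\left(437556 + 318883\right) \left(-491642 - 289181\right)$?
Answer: $-590644969297$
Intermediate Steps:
$\left(437556 + 318883\right) \left(-491642 - 289181\right) = 756439 \left(-780823\right) = -590644969297$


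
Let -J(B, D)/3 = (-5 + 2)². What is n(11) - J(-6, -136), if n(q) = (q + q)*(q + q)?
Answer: 511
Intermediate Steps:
J(B, D) = -27 (J(B, D) = -3*(-5 + 2)² = -3*(-3)² = -3*9 = -27)
n(q) = 4*q² (n(q) = (2*q)*(2*q) = 4*q²)
n(11) - J(-6, -136) = 4*11² - 1*(-27) = 4*121 + 27 = 484 + 27 = 511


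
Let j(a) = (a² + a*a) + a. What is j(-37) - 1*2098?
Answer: 603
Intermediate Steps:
j(a) = a + 2*a² (j(a) = (a² + a²) + a = 2*a² + a = a + 2*a²)
j(-37) - 1*2098 = -37*(1 + 2*(-37)) - 1*2098 = -37*(1 - 74) - 2098 = -37*(-73) - 2098 = 2701 - 2098 = 603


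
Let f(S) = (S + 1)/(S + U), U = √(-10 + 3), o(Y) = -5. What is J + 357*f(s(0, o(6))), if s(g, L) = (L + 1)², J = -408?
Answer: 51*(-8*√7 + 9*I)/(√7 - 16*I) ≈ -38.783 - 61.053*I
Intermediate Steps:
U = I*√7 (U = √(-7) = I*√7 ≈ 2.6458*I)
s(g, L) = (1 + L)²
f(S) = (1 + S)/(S + I*√7) (f(S) = (S + 1)/(S + I*√7) = (1 + S)/(S + I*√7))
J + 357*f(s(0, o(6))) = -408 + 357*((1 + (1 - 5)²)/((1 - 5)² + I*√7)) = -408 + 357*((1 + (-4)²)/((-4)² + I*√7)) = -408 + 357*((1 + 16)/(16 + I*√7)) = -408 + 357*(17/(16 + I*√7)) = -408 + 6069/(16 + I*√7)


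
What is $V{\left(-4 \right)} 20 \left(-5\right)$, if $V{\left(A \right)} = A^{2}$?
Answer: $-1600$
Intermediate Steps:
$V{\left(-4 \right)} 20 \left(-5\right) = \left(-4\right)^{2} \cdot 20 \left(-5\right) = 16 \cdot 20 \left(-5\right) = 320 \left(-5\right) = -1600$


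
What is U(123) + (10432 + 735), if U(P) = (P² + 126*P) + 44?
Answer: 41838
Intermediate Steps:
U(P) = 44 + P² + 126*P
U(123) + (10432 + 735) = (44 + 123² + 126*123) + (10432 + 735) = (44 + 15129 + 15498) + 11167 = 30671 + 11167 = 41838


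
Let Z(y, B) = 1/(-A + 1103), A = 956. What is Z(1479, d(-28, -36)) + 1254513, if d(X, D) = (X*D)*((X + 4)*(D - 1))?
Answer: 184413412/147 ≈ 1.2545e+6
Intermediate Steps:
d(X, D) = D*X*(-1 + D)*(4 + X) (d(X, D) = (D*X)*((4 + X)*(-1 + D)) = (D*X)*((-1 + D)*(4 + X)) = D*X*(-1 + D)*(4 + X))
Z(y, B) = 1/147 (Z(y, B) = 1/(-1*956 + 1103) = 1/(-956 + 1103) = 1/147)
Z(1479, d(-28, -36)) + 1254513 = 1/147 + 1254513 = 184413412/147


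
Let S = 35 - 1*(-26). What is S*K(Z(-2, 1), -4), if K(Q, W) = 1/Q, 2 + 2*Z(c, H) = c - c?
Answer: -61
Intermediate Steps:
Z(c, H) = -1 (Z(c, H) = -1 + (c - c)/2 = -1 + (½)*0 = -1 + 0 = -1)
S = 61 (S = 35 + 26 = 61)
S*K(Z(-2, 1), -4) = 61/(-1) = 61*(-1) = -61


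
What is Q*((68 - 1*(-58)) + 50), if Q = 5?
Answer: 880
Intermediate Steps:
Q*((68 - 1*(-58)) + 50) = 5*((68 - 1*(-58)) + 50) = 5*((68 + 58) + 50) = 5*(126 + 50) = 5*176 = 880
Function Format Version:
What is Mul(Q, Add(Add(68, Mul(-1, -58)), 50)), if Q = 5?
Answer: 880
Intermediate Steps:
Mul(Q, Add(Add(68, Mul(-1, -58)), 50)) = Mul(5, Add(Add(68, Mul(-1, -58)), 50)) = Mul(5, Add(Add(68, 58), 50)) = Mul(5, Add(126, 50)) = Mul(5, 176) = 880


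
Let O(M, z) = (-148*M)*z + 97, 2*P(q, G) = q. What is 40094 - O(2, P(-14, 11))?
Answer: 37925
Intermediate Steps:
P(q, G) = q/2
O(M, z) = 97 - 148*M*z (O(M, z) = -148*M*z + 97 = 97 - 148*M*z)
40094 - O(2, P(-14, 11)) = 40094 - (97 - 148*2*(1/2)*(-14)) = 40094 - (97 - 148*2*(-7)) = 40094 - (97 + 2072) = 40094 - 1*2169 = 40094 - 2169 = 37925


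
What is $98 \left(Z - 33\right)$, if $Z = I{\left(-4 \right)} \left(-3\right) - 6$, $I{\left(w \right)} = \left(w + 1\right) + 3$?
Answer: $-3822$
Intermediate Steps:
$I{\left(w \right)} = 4 + w$ ($I{\left(w \right)} = \left(1 + w\right) + 3 = 4 + w$)
$Z = -6$ ($Z = \left(4 - 4\right) \left(-3\right) - 6 = 0 \left(-3\right) - 6 = 0 - 6 = -6$)
$98 \left(Z - 33\right) = 98 \left(-6 - 33\right) = 98 \left(-39\right) = -3822$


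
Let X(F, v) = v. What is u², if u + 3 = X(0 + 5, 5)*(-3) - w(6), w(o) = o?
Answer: 576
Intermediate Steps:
u = -24 (u = -3 + (5*(-3) - 1*6) = -3 + (-15 - 6) = -3 - 21 = -24)
u² = (-24)² = 576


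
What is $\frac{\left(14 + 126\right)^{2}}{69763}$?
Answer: $\frac{19600}{69763} \approx 0.28095$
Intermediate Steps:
$\frac{\left(14 + 126\right)^{2}}{69763} = 140^{2} \cdot \frac{1}{69763} = 19600 \cdot \frac{1}{69763} = \frac{19600}{69763}$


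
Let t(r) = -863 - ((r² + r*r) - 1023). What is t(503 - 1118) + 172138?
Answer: -584152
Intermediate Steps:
t(r) = 160 - 2*r² (t(r) = -863 - ((r² + r²) - 1023) = -863 - (2*r² - 1023) = -863 - (-1023 + 2*r²) = -863 + (1023 - 2*r²) = 160 - 2*r²)
t(503 - 1118) + 172138 = (160 - 2*(503 - 1118)²) + 172138 = (160 - 2*(-615)²) + 172138 = (160 - 2*378225) + 172138 = (160 - 756450) + 172138 = -756290 + 172138 = -584152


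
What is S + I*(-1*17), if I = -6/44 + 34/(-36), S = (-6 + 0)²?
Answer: 5383/99 ≈ 54.374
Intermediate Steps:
S = 36 (S = (-6)² = 36)
I = -107/99 (I = -6*1/44 + 34*(-1/36) = -3/22 - 17/18 = -107/99 ≈ -1.0808)
S + I*(-1*17) = 36 - (-107)*17/99 = 36 - 107/99*(-17) = 36 + 1819/99 = 5383/99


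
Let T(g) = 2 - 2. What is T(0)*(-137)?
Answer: 0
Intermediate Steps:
T(g) = 0
T(0)*(-137) = 0*(-137) = 0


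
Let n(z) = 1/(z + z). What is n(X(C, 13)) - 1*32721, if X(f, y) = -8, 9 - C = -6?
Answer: -523537/16 ≈ -32721.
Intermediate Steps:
C = 15 (C = 9 - 1*(-6) = 9 + 6 = 15)
n(z) = 1/(2*z)
n(X(C, 13)) - 1*32721 = (½)/(-8) - 1*32721 = (½)*(-⅛) - 32721 = -1/16 - 32721 = -523537/16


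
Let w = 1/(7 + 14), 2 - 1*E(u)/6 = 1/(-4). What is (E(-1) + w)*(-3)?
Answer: -569/14 ≈ -40.643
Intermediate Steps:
E(u) = 27/2 (E(u) = 12 - 6/(-4) = 12 - 6*(-¼) = 12 + 3/2 = 27/2)
w = 1/21 ≈ 0.047619
(E(-1) + w)*(-3) = (27/2 + 1/21)*(-3) = (569/42)*(-3) = -569/14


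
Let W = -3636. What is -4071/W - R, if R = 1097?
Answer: -1328207/1212 ≈ -1095.9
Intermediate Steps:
-4071/W - R = -4071/(-3636) - 1*1097 = -4071*(-1/3636) - 1097 = 1357/1212 - 1097 = -1328207/1212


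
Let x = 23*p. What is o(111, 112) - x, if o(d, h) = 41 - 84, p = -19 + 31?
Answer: -319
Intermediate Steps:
p = 12
o(d, h) = -43
x = 276 (x = 23*12 = 276)
o(111, 112) - x = -43 - 1*276 = -43 - 276 = -319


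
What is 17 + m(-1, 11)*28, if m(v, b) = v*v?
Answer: 45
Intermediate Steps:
m(v, b) = v**2
17 + m(-1, 11)*28 = 17 + (-1)**2*28 = 17 + 1*28 = 17 + 28 = 45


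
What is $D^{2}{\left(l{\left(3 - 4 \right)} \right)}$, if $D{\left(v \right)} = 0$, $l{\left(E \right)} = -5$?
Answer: $0$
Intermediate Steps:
$D^{2}{\left(l{\left(3 - 4 \right)} \right)} = 0^{2} = 0$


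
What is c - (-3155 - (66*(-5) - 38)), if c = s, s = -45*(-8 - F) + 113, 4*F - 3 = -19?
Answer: 3080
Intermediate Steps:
F = -4 (F = 3/4 + (1/4)*(-19) = 3/4 - 19/4 = -4)
s = 293 (s = -45*(-8 - 1*(-4)) + 113 = -45*(-8 + 4) + 113 = -45*(-4) + 113 = 180 + 113 = 293)
c = 293
c - (-3155 - (66*(-5) - 38)) = 293 - (-3155 - (66*(-5) - 38)) = 293 - (-3155 - (-330 - 38)) = 293 - (-3155 - 1*(-368)) = 293 - (-3155 + 368) = 293 - 1*(-2787) = 293 + 2787 = 3080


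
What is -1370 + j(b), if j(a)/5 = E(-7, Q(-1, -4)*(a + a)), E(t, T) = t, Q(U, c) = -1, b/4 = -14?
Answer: -1405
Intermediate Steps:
b = -56 (b = 4*(-14) = -56)
j(a) = -35 (j(a) = 5*(-7) = -35)
-1370 + j(b) = -1370 - 35 = -1405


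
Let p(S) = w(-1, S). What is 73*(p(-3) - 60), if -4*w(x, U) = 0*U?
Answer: -4380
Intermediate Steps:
w(x, U) = 0 (w(x, U) = -0*U = -1/4*0 = 0)
p(S) = 0
73*(p(-3) - 60) = 73*(0 - 60) = 73*(-60) = -4380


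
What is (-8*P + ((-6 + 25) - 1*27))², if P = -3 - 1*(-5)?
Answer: 576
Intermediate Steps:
P = 2 (P = -3 + 5 = 2)
(-8*P + ((-6 + 25) - 1*27))² = (-8*2 + ((-6 + 25) - 1*27))² = (-16 + (19 - 27))² = (-16 - 8)² = (-24)² = 576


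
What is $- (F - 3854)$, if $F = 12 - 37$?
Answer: $3879$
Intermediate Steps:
$F = -25$ ($F = 12 - 37 = -25$)
$- (F - 3854) = - (-25 - 3854) = \left(-1\right) \left(-3879\right) = 3879$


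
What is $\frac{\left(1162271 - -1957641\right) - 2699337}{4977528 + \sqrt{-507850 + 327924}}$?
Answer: $\frac{209342383860}{2477578517071} - \frac{84115 i \sqrt{179926}}{4955157034142} \approx 0.084495 - 7.2005 \cdot 10^{-6} i$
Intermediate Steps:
$\frac{\left(1162271 - -1957641\right) - 2699337}{4977528 + \sqrt{-507850 + 327924}} = \frac{\left(1162271 + 1957641\right) - 2699337}{4977528 + \sqrt{-179926}} = \frac{3119912 - 2699337}{4977528 + i \sqrt{179926}} = \frac{420575}{4977528 + i \sqrt{179926}}$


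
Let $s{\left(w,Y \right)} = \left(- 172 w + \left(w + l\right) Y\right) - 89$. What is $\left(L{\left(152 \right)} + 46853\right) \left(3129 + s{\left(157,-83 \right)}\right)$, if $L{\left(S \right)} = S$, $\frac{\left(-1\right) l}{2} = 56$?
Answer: $-1301991495$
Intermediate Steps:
$l = -112$ ($l = \left(-2\right) 56 = -112$)
$s{\left(w,Y \right)} = -89 - 172 w + Y \left(-112 + w\right)$ ($s{\left(w,Y \right)} = \left(- 172 w + \left(w - 112\right) Y\right) - 89 = \left(- 172 w + \left(-112 + w\right) Y\right) - 89 = \left(- 172 w + Y \left(-112 + w\right)\right) - 89 = -89 - 172 w + Y \left(-112 + w\right)$)
$\left(L{\left(152 \right)} + 46853\right) \left(3129 + s{\left(157,-83 \right)}\right) = \left(152 + 46853\right) \left(3129 - 30828\right) = 47005 \left(3129 - 30828\right) = 47005 \left(-27699\right) = -1301991495$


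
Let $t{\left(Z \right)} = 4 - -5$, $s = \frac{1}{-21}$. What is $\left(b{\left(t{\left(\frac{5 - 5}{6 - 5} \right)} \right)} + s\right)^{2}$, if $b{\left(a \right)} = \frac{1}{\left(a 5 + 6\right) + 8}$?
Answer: $\frac{1444}{1535121} \approx 0.00094064$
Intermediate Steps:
$s = - \frac{1}{21} \approx -0.047619$
$t{\left(Z \right)} = 9$ ($t{\left(Z \right)} = 4 + 5 = 9$)
$b{\left(a \right)} = \frac{1}{14 + 5 a}$ ($b{\left(a \right)} = \frac{1}{\left(5 a + 6\right) + 8} = \frac{1}{\left(6 + 5 a\right) + 8} = \frac{1}{14 + 5 a}$)
$\left(b{\left(t{\left(\frac{5 - 5}{6 - 5} \right)} \right)} + s\right)^{2} = \left(\frac{1}{14 + 5 \cdot 9} - \frac{1}{21}\right)^{2} = \left(\frac{1}{14 + 45} - \frac{1}{21}\right)^{2} = \left(\frac{1}{59} - \frac{1}{21}\right)^{2} = \left(- \frac{38}{1239}\right)^{2} = \frac{1444}{1535121}$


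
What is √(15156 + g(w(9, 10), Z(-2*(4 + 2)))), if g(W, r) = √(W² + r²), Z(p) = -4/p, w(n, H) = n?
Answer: √(136404 + 3*√730)/3 ≈ 123.15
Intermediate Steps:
√(15156 + g(w(9, 10), Z(-2*(4 + 2)))) = √(15156 + √(9² + (-4*(-1/(2*(4 + 2))))²)) = √(15156 + √(81 + (-4/((-2*6)))²)) = √(15156 + √(81 + (-4/(-12))²)) = √(15156 + √(81 + (-4*(-1/12))²)) = √(15156 + √(81 + (⅓)²)) = √(15156 + √(81 + ⅑)) = √(15156 + √(730/9)) = √(15156 + √730/3)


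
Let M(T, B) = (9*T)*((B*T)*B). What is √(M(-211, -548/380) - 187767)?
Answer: 3*√647326074/95 ≈ 803.45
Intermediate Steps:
M(T, B) = 9*B²*T² (M(T, B) = (9*T)*(T*B²) = 9*B²*T²)
√(M(-211, -548/380) - 187767) = √(9*(-548/380)²*(-211)² - 187767) = √(9*(-548*1/380)²*44521 - 187767) = √(9*(-137/95)²*44521 - 187767) = √(9*(18769/9025)*44521 - 187767) = √(7520531841/9025 - 187767) = √(5825934666/9025) = 3*√647326074/95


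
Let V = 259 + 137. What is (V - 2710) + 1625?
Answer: -689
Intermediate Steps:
V = 396
(V - 2710) + 1625 = (396 - 2710) + 1625 = -2314 + 1625 = -689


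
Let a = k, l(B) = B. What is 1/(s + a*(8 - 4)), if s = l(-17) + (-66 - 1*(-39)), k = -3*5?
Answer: -1/104 ≈ -0.0096154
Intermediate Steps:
k = -15
a = -15
s = -44 (s = -17 + (-66 - 1*(-39)) = -17 + (-66 + 39) = -17 - 27 = -44)
1/(s + a*(8 - 4)) = 1/(-44 - 15*(8 - 4)) = 1/(-44 - 15*4) = 1/(-44 - 60) = 1/(-104) = -1/104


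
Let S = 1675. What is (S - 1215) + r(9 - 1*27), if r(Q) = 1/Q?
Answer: 8279/18 ≈ 459.94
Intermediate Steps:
(S - 1215) + r(9 - 1*27) = (1675 - 1215) + 1/(9 - 1*27) = 460 + 1/(9 - 27) = 460 + 1/(-18) = 460 - 1/18 = 8279/18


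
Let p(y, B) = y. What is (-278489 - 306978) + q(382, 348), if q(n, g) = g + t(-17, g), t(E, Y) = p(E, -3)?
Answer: -585136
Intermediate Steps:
t(E, Y) = E
q(n, g) = -17 + g (q(n, g) = g - 17 = -17 + g)
(-278489 - 306978) + q(382, 348) = (-278489 - 306978) + (-17 + 348) = -585467 + 331 = -585136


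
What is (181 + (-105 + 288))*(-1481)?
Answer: -539084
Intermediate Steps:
(181 + (-105 + 288))*(-1481) = (181 + 183)*(-1481) = 364*(-1481) = -539084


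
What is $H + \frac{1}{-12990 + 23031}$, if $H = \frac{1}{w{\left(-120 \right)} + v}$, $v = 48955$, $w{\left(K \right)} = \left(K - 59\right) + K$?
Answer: $\frac{58697}{488554896} \approx 0.00012014$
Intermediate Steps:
$w{\left(K \right)} = -59 + 2 K$ ($w{\left(K \right)} = \left(-59 + K\right) + K = -59 + 2 K$)
$H = \frac{1}{48656}$ ($H = \frac{1}{\left(-59 + 2 \left(-120\right)\right) + 48955} = \frac{1}{\left(-59 - 240\right) + 48955} = \frac{1}{-299 + 48955} = \frac{1}{48656} \approx 2.0552 \cdot 10^{-5}$)
$H + \frac{1}{-12990 + 23031} = \frac{1}{48656} + \frac{1}{-12990 + 23031} = \frac{1}{48656} + \frac{1}{10041} = \frac{58697}{488554896}$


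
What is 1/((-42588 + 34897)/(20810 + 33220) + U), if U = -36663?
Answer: -54030/1980909581 ≈ -2.7275e-5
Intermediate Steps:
1/((-42588 + 34897)/(20810 + 33220) + U) = 1/((-42588 + 34897)/(20810 + 33220) - 36663) = 1/(-7691/54030 - 36663) = 1/(-1980909581/54030) = -54030/1980909581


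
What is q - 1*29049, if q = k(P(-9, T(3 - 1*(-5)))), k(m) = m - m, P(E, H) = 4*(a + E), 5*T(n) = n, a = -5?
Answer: -29049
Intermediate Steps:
T(n) = n/5
P(E, H) = -20 + 4*E (P(E, H) = 4*(-5 + E) = -20 + 4*E)
k(m) = 0
q = 0
q - 1*29049 = 0 - 1*29049 = 0 - 29049 = -29049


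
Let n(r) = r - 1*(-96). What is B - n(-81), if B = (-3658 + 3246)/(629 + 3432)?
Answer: -61327/4061 ≈ -15.101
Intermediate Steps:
n(r) = 96 + r (n(r) = r + 96 = 96 + r)
B = -412/4061 ≈ -0.10145
B - n(-81) = -412/4061 - (96 - 81) = -412/4061 - 1*15 = -412/4061 - 15 = -61327/4061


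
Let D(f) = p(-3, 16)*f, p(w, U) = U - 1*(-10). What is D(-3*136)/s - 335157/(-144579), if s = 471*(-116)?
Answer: 551259219/219422729 ≈ 2.5123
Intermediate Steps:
p(w, U) = 10 + U (p(w, U) = U + 10 = 10 + U)
s = -54636
D(f) = 26*f (D(f) = (10 + 16)*f = 26*f)
D(-3*136)/s - 335157/(-144579) = (26*(-3*136))/(-54636) - 335157/(-144579) = (26*(-408))*(-1/54636) - 335157*(-1/144579) = -10608*(-1/54636) + 111719/48193 = 884/4553 + 111719/48193 = 551259219/219422729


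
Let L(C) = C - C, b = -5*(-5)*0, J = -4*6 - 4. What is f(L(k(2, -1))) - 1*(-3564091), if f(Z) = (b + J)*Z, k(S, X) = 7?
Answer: 3564091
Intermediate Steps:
J = -28 (J = -24 - 4 = -28)
b = 0 (b = 25*0 = 0)
L(C) = 0
f(Z) = -28*Z (f(Z) = (0 - 28)*Z = -28*Z)
f(L(k(2, -1))) - 1*(-3564091) = -28*0 - 1*(-3564091) = 0 + 3564091 = 3564091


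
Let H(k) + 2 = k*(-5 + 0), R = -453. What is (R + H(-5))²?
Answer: 184900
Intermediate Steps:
H(k) = -2 - 5*k (H(k) = -2 + k*(-5 + 0) = -2 + k*(-5) = -2 - 5*k)
(R + H(-5))² = (-453 + (-2 - 5*(-5)))² = (-453 + (-2 + 25))² = (-453 + 23)² = (-430)² = 184900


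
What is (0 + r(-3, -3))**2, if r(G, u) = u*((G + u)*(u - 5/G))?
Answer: 576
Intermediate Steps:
r(G, u) = u*(G + u)*(u - 5/G)
(0 + r(-3, -3))**2 = (0 - 3*(-5*(-3) - 3*(-5 + (-3)**2 - 3*(-3)))/(-3))**2 = (0 - 3*(-1/3)*(15 - 3*(-5 + 9 + 9)))**2 = (0 - 3*(-1/3)*(15 - 3*13))**2 = (0 - 3*(-1/3)*(15 - 39))**2 = (0 - 3*(-1/3)*(-24))**2 = (0 - 24)**2 = (-24)**2 = 576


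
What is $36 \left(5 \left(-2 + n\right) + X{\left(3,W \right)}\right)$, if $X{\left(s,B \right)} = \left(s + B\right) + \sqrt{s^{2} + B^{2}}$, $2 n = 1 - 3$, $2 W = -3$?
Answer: $-486 + 54 \sqrt{5} \approx -365.25$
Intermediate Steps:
$W = - \frac{3}{2}$ ($W = \frac{1}{2} \left(-3\right) = - \frac{3}{2} \approx -1.5$)
$n = -1$ ($n = \frac{1 - 3}{2} = \frac{1}{2} \left(-2\right) = -1$)
$X{\left(s,B \right)} = B + s + \sqrt{B^{2} + s^{2}}$ ($X{\left(s,B \right)} = \left(B + s\right) + \sqrt{B^{2} + s^{2}} = B + s + \sqrt{B^{2} + s^{2}}$)
$36 \left(5 \left(-2 + n\right) + X{\left(3,W \right)}\right) = 36 \left(5 \left(-2 - 1\right) + \left(- \frac{3}{2} + 3 + \sqrt{\left(- \frac{3}{2}\right)^{2} + 3^{2}}\right)\right) = 36 \left(5 \left(-3\right) + \left(- \frac{3}{2} + 3 + \sqrt{\frac{9}{4} + 9}\right)\right) = 36 \left(-15 + \left(- \frac{3}{2} + 3 + \sqrt{\frac{45}{4}}\right)\right) = 36 \left(-15 + \left(- \frac{3}{2} + 3 + \frac{3 \sqrt{5}}{2}\right)\right) = 36 \left(-15 + \left(\frac{3}{2} + \frac{3 \sqrt{5}}{2}\right)\right) = 36 \left(- \frac{27}{2} + \frac{3 \sqrt{5}}{2}\right) = -486 + 54 \sqrt{5}$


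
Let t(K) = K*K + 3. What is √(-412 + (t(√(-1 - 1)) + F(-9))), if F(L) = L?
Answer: 2*I*√105 ≈ 20.494*I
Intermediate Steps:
t(K) = 3 + K² (t(K) = K² + 3 = 3 + K²)
√(-412 + (t(√(-1 - 1)) + F(-9))) = √(-412 + ((3 + (√(-1 - 1))²) - 9)) = √(-412 + ((3 + (√(-2))²) - 9)) = √(-412 + ((3 + (I*√2)²) - 9)) = √(-412 + ((3 - 2) - 9)) = √(-412 + (1 - 9)) = √(-412 - 8) = √(-420) = 2*I*√105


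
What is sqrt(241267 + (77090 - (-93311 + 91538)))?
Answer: 3*sqrt(35570) ≈ 565.80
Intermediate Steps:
sqrt(241267 + (77090 - (-93311 + 91538))) = sqrt(241267 + (77090 - 1*(-1773))) = sqrt(241267 + (77090 + 1773)) = sqrt(241267 + 78863) = sqrt(320130) = 3*sqrt(35570)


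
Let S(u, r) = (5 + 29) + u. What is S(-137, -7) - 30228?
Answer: -30331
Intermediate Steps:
S(u, r) = 34 + u
S(-137, -7) - 30228 = (34 - 137) - 30228 = -103 - 30228 = -30331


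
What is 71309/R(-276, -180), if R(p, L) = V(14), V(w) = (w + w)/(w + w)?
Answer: 71309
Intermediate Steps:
V(w) = 1 (V(w) = (2*w)/((2*w)) = (2*w)*(1/(2*w)) = 1)
R(p, L) = 1
71309/R(-276, -180) = 71309/1 = 71309*1 = 71309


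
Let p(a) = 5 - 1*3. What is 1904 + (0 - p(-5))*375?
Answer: 1154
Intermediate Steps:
p(a) = 2 (p(a) = 5 - 3 = 2)
1904 + (0 - p(-5))*375 = 1904 + (0 - 1*2)*375 = 1904 + (0 - 2)*375 = 1904 - 2*375 = 1904 - 750 = 1154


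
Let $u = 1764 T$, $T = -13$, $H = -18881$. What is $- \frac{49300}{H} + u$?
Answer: $- \frac{432929792}{18881} \approx -22929.0$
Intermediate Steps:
$u = -22932$ ($u = 1764 \left(-13\right) = -22932$)
$- \frac{49300}{H} + u = - \frac{49300}{-18881} - 22932 = \left(-49300\right) \left(- \frac{1}{18881}\right) - 22932 = \frac{49300}{18881} - 22932 = - \frac{432929792}{18881}$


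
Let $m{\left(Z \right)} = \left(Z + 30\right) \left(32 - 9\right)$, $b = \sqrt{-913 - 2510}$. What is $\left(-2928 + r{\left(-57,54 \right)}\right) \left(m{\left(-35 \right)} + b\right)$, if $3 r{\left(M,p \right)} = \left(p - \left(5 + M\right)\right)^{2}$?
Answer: $- \frac{281980}{3} + \frac{2452 i \sqrt{3423}}{3} \approx -93993.0 + 47819.0 i$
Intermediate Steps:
$r{\left(M,p \right)} = \frac{\left(-5 + p - M\right)^{2}}{3}$ ($r{\left(M,p \right)} = \frac{\left(p - \left(5 + M\right)\right)^{2}}{3} = \frac{\left(-5 + p - M\right)^{2}}{3}$)
$b = i \sqrt{3423}$ ($b = \sqrt{-3423} = i \sqrt{3423} \approx 58.506 i$)
$m{\left(Z \right)} = 690 + 23 Z$ ($m{\left(Z \right)} = \left(30 + Z\right) 23 = 690 + 23 Z$)
$\left(-2928 + r{\left(-57,54 \right)}\right) \left(m{\left(-35 \right)} + b\right) = \left(-2928 + \frac{\left(5 - 57 - 54\right)^{2}}{3}\right) \left(\left(690 + 23 \left(-35\right)\right) + i \sqrt{3423}\right) = \left(-2928 + \frac{\left(5 - 57 - 54\right)^{2}}{3}\right) \left(\left(690 - 805\right) + i \sqrt{3423}\right) = \left(-2928 + \frac{\left(-106\right)^{2}}{3}\right) \left(-115 + i \sqrt{3423}\right) = \left(-2928 + \frac{1}{3} \cdot 11236\right) \left(-115 + i \sqrt{3423}\right) = \left(-2928 + \frac{11236}{3}\right) \left(-115 + i \sqrt{3423}\right) = \frac{2452 \left(-115 + i \sqrt{3423}\right)}{3} = - \frac{281980}{3} + \frac{2452 i \sqrt{3423}}{3}$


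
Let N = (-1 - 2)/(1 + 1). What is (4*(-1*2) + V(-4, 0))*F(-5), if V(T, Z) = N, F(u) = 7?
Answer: -133/2 ≈ -66.500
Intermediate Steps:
N = -3/2 ≈ -1.5000
V(T, Z) = -3/2
(4*(-1*2) + V(-4, 0))*F(-5) = (4*(-1*2) - 3/2)*7 = (4*(-2) - 3/2)*7 = (-8 - 3/2)*7 = -19/2*7 = -133/2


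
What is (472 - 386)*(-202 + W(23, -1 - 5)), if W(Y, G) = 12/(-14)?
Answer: -122120/7 ≈ -17446.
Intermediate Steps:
W(Y, G) = -6/7 (W(Y, G) = 12*(-1/14) = -6/7)
(472 - 386)*(-202 + W(23, -1 - 5)) = (472 - 386)*(-202 - 6/7) = 86*(-1420/7) = -122120/7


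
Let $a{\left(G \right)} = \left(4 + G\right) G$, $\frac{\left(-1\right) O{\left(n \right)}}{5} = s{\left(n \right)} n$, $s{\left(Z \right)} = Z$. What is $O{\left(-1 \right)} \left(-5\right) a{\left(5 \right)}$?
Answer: $1125$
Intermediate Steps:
$O{\left(n \right)} = - 5 n^{2}$ ($O{\left(n \right)} = - 5 n n = - 5 n^{2}$)
$a{\left(G \right)} = G \left(4 + G\right)$
$O{\left(-1 \right)} \left(-5\right) a{\left(5 \right)} = - 5 \left(-1\right)^{2} \left(-5\right) 5 \left(4 + 5\right) = \left(-5\right) 1 \left(-5\right) 5 \cdot 9 = \left(-5\right) \left(-5\right) 45 = 25 \cdot 45 = 1125$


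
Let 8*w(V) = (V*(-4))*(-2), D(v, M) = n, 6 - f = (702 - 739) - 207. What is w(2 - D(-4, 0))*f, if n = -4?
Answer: 1500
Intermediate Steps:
f = 250 (f = 6 - ((702 - 739) - 207) = 6 - (-37 - 207) = 6 - 1*(-244) = 6 + 244 = 250)
D(v, M) = -4
w(V) = V (w(V) = ((V*(-4))*(-2))/8 = (-4*V*(-2))/8 = (8*V)/8 = V)
w(2 - D(-4, 0))*f = (2 - 1*(-4))*250 = (2 + 4)*250 = 6*250 = 1500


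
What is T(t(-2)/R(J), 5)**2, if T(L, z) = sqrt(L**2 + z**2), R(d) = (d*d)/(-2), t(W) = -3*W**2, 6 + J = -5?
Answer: 366601/14641 ≈ 25.039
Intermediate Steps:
J = -11 (J = -6 - 5 = -11)
R(d) = -d**2/2 (R(d) = d**2*(-1/2) = -d**2/2)
T(t(-2)/R(J), 5)**2 = (sqrt(((-3*(-2)**2)/((-1/2*(-11)**2)))**2 + 5**2))**2 = (sqrt(((-3*4)/((-1/2*121)))**2 + 25))**2 = (sqrt((-12/(-121/2))**2 + 25))**2 = (sqrt((-12*(-2/121))**2 + 25))**2 = (sqrt((24/121)**2 + 25))**2 = (sqrt(576/14641 + 25))**2 = (sqrt(366601/14641))**2 = (sqrt(366601)/121)**2 = 366601/14641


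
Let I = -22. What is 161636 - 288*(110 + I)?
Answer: 136292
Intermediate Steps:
161636 - 288*(110 + I) = 161636 - 288*(110 - 22) = 161636 - 288*88 = 161636 - 1*25344 = 161636 - 25344 = 136292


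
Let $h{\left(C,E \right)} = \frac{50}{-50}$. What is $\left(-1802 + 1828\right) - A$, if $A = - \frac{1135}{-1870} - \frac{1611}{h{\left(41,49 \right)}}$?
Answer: $- \frac{593017}{374} \approx -1585.6$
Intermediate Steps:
$h{\left(C,E \right)} = -1$ ($h{\left(C,E \right)} = 50 \left(- \frac{1}{50}\right) = -1$)
$A = \frac{602741}{374}$ ($A = - \frac{1135}{-1870} - \frac{1611}{-1} = \left(-1135\right) \left(- \frac{1}{1870}\right) - -1611 = \frac{227}{374} + 1611 = \frac{602741}{374} \approx 1611.6$)
$\left(-1802 + 1828\right) - A = \left(-1802 + 1828\right) - \frac{602741}{374} = 26 - \frac{602741}{374} = - \frac{593017}{374}$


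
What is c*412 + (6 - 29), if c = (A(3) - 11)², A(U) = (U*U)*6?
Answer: 761765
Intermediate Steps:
A(U) = 6*U² (A(U) = U²*6 = 6*U²)
c = 1849 (c = (6*3² - 11)² = (6*9 - 11)² = (54 - 11)² = 43² = 1849)
c*412 + (6 - 29) = 1849*412 + (6 - 29) = 761788 - 23 = 761765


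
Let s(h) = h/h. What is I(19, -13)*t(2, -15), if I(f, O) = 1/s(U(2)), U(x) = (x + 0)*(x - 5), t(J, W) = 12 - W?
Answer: 27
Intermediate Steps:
U(x) = x*(-5 + x)
s(h) = 1
I(f, O) = 1 (I(f, O) = 1/1 = 1)
I(19, -13)*t(2, -15) = 1*(12 - 1*(-15)) = 1*(12 + 15) = 1*27 = 27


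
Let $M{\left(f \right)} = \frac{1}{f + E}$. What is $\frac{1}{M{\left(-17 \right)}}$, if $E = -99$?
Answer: $-116$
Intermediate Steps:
$M{\left(f \right)} = \frac{1}{-99 + f}$ ($M{\left(f \right)} = \frac{1}{f - 99} = \frac{1}{-99 + f}$)
$\frac{1}{M{\left(-17 \right)}} = \frac{1}{\frac{1}{-99 - 17}} = \frac{1}{\frac{1}{-116}} = \frac{1}{- \frac{1}{116}} = -116$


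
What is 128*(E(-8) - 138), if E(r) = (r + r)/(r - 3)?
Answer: -192256/11 ≈ -17478.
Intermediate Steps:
E(r) = 2*r/(-3 + r) (E(r) = (2*r)/(-3 + r) = 2*r/(-3 + r))
128*(E(-8) - 138) = 128*(2*(-8)/(-3 - 8) - 138) = 128*(2*(-8)/(-11) - 138) = 128*(2*(-8)*(-1/11) - 138) = 128*(16/11 - 138) = 128*(-1502/11) = -192256/11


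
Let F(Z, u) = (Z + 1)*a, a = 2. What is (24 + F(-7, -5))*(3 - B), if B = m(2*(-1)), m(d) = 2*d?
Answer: 84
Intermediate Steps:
F(Z, u) = 2 + 2*Z (F(Z, u) = (Z + 1)*2 = (1 + Z)*2 = 2 + 2*Z)
B = -4 (B = 2*(2*(-1)) = 2*(-2) = -4)
(24 + F(-7, -5))*(3 - B) = (24 + (2 + 2*(-7)))*(3 - 1*(-4)) = (24 + (2 - 14))*(3 + 4) = (24 - 12)*7 = 12*7 = 84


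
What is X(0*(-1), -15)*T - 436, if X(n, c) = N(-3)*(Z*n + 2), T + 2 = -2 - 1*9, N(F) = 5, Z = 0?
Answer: -566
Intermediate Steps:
T = -13 (T = -2 + (-2 - 1*9) = -2 + (-2 - 9) = -2 - 11 = -13)
X(n, c) = 10 (X(n, c) = 5*(0*n + 2) = 5*(0 + 2) = 5*2 = 10)
X(0*(-1), -15)*T - 436 = 10*(-13) - 436 = -130 - 436 = -566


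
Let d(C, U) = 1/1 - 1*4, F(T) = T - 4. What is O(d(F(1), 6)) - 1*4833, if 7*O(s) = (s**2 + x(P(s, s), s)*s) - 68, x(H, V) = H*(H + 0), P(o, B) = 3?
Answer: -33917/7 ≈ -4845.3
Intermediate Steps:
F(T) = -4 + T
x(H, V) = H**2 (x(H, V) = H*H = H**2)
d(C, U) = -3 (d(C, U) = 1 - 4 = -3)
O(s) = -68/7 + s**2/7 + 9*s/7 (O(s) = ((s**2 + 3**2*s) - 68)/7 = ((s**2 + 9*s) - 68)/7 = (-68 + s**2 + 9*s)/7 = -68/7 + s**2/7 + 9*s/7)
O(d(F(1), 6)) - 1*4833 = (-68/7 + (1/7)*(-3)**2 + (9/7)*(-3)) - 1*4833 = (-68/7 + (1/7)*9 - 27/7) - 4833 = (-68/7 + 9/7 - 27/7) - 4833 = -86/7 - 4833 = -33917/7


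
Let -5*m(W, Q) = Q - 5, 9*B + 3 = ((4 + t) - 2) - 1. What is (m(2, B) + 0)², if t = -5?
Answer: 2704/2025 ≈ 1.3353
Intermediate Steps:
B = -7/9 (B = -⅓ + (((4 - 5) - 2) - 1)/9 = -⅓ + ((-1 - 2) - 1)/9 = -⅓ + (-3 - 1)/9 = -⅓ + (⅑)*(-4) = -⅓ - 4/9 = -7/9 ≈ -0.77778)
m(W, Q) = 1 - Q/5 (m(W, Q) = -(Q - 5)/5 = -(-5 + Q)/5 = 1 - Q/5)
(m(2, B) + 0)² = ((1 - ⅕*(-7/9)) + 0)² = ((1 + 7/45) + 0)² = (52/45 + 0)² = (52/45)² = 2704/2025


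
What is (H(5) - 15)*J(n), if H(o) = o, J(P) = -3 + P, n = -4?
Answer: 70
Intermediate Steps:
(H(5) - 15)*J(n) = (5 - 15)*(-3 - 4) = -10*(-7) = 70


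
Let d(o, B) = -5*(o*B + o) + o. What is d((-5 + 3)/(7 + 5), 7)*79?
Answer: 1027/2 ≈ 513.50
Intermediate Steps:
d(o, B) = -4*o - 5*B*o (d(o, B) = -5*(B*o + o) + o = -5*(o + B*o) + o = (-5*o - 5*B*o) + o = -4*o - 5*B*o)
d((-5 + 3)/(7 + 5), 7)*79 = -(-5 + 3)/(7 + 5)*(4 + 5*7)*79 = -(-2/12)*(4 + 35)*79 = -1*(-2*1/12)*39*79 = -1*(-1/6)*39*79 = (13/2)*79 = 1027/2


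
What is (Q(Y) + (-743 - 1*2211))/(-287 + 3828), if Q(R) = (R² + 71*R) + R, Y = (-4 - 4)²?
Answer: 5750/3541 ≈ 1.6238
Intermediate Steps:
Y = 64 (Y = (-8)² = 64)
Q(R) = R² + 72*R
(Q(Y) + (-743 - 1*2211))/(-287 + 3828) = (64*(72 + 64) + (-743 - 1*2211))/(-287 + 3828) = (64*136 + (-743 - 2211))/3541 = (8704 - 2954)*(1/3541) = 5750*(1/3541) = 5750/3541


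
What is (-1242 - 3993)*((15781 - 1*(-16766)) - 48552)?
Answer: 83786175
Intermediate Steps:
(-1242 - 3993)*((15781 - 1*(-16766)) - 48552) = -5235*((15781 + 16766) - 48552) = -5235*(32547 - 48552) = -5235*(-16005) = 83786175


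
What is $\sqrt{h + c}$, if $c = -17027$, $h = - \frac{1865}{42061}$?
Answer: $\frac{4 i \sqrt{1882688509327}}{42061} \approx 130.49 i$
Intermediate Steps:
$h = - \frac{1865}{42061}$ ($h = \left(-1865\right) \frac{1}{42061} = - \frac{1865}{42061} \approx -0.04434$)
$\sqrt{h + c} = \sqrt{- \frac{1865}{42061} - 17027} = \sqrt{- \frac{716174512}{42061}} = \frac{4 i \sqrt{1882688509327}}{42061}$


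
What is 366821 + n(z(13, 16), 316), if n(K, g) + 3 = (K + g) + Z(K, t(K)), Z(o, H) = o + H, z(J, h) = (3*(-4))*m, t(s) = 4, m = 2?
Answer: 367090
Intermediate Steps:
z(J, h) = -24 (z(J, h) = (3*(-4))*2 = -12*2 = -24)
Z(o, H) = H + o
n(K, g) = 1 + g + 2*K (n(K, g) = -3 + ((K + g) + (4 + K)) = -3 + (4 + g + 2*K) = 1 + g + 2*K)
366821 + n(z(13, 16), 316) = 366821 + (1 + 316 + 2*(-24)) = 366821 + (1 + 316 - 48) = 366821 + 269 = 367090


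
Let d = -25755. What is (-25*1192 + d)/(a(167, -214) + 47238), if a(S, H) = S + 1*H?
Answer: -1355/1151 ≈ -1.1772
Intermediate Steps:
a(S, H) = H + S (a(S, H) = S + H = H + S)
(-25*1192 + d)/(a(167, -214) + 47238) = (-25*1192 - 25755)/((-214 + 167) + 47238) = (-29800 - 25755)/(-47 + 47238) = -55555/47191 = -55555*1/47191 = -1355/1151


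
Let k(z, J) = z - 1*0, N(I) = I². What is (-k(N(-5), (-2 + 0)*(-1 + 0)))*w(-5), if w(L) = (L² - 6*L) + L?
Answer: -1250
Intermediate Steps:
w(L) = L² - 5*L
k(z, J) = z (k(z, J) = z + 0 = z)
(-k(N(-5), (-2 + 0)*(-1 + 0)))*w(-5) = (-1*(-5)²)*(-5*(-5 - 5)) = (-1*25)*(-5*(-10)) = -25*50 = -1250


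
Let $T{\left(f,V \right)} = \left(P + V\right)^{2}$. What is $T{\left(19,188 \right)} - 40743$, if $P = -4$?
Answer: $-6887$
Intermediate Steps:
$T{\left(f,V \right)} = \left(-4 + V\right)^{2}$
$T{\left(19,188 \right)} - 40743 = \left(-4 + 188\right)^{2} - 40743 = 184^{2} - 40743 = 33856 - 40743 = -6887$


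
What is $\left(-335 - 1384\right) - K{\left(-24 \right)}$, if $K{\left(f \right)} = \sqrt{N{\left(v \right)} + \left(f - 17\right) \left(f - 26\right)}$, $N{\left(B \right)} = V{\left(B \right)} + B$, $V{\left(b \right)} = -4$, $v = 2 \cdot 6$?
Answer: $-1719 - 7 \sqrt{42} \approx -1764.4$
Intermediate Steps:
$v = 12$
$N{\left(B \right)} = -4 + B$
$K{\left(f \right)} = \sqrt{8 + \left(-26 + f\right) \left(-17 + f\right)}$ ($K{\left(f \right)} = \sqrt{\left(-4 + 12\right) + \left(f - 17\right) \left(f - 26\right)} = \sqrt{8 + \left(-17 + f\right) \left(-26 + f\right)} = \sqrt{8 + \left(-26 + f\right) \left(-17 + f\right)}$)
$\left(-335 - 1384\right) - K{\left(-24 \right)} = \left(-335 - 1384\right) - \sqrt{450 + \left(-24\right)^{2} - -1032} = -1719 - \sqrt{450 + 576 + 1032} = -1719 - \sqrt{2058} = -1719 - 7 \sqrt{42}$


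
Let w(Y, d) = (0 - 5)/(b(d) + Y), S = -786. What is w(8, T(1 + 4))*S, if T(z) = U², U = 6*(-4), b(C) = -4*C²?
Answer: -1965/663548 ≈ -0.0029614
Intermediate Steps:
U = -24
T(z) = 576 (T(z) = (-24)² = 576)
w(Y, d) = -5/(Y - 4*d²) (w(Y, d) = (0 - 5)/(-4*d² + Y) = -5/(Y - 4*d²))
w(8, T(1 + 4))*S = (5/(-1*8 + 4*576²))*(-786) = (5/(-8 + 4*331776))*(-786) = (5/(-8 + 1327104))*(-786) = (5/1327096)*(-786) = -1965/663548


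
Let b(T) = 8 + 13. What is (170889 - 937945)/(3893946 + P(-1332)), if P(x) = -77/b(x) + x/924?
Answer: -88594968/449750173 ≈ -0.19699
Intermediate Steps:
b(T) = 21
P(x) = -11/3 + x/924 (P(x) = -77/21 + x/924 = -77*1/21 + x*(1/924) = -11/3 + x/924)
(170889 - 937945)/(3893946 + P(-1332)) = (170889 - 937945)/(3893946 + (-11/3 + (1/924)*(-1332))) = -767056/(3893946 + (-11/3 - 111/77)) = -767056/(3893946 - 1180/231) = -767056/899500346/231 = -767056*231/899500346 = -88594968/449750173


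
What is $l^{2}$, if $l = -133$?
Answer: $17689$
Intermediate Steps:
$l^{2} = \left(-133\right)^{2} = 17689$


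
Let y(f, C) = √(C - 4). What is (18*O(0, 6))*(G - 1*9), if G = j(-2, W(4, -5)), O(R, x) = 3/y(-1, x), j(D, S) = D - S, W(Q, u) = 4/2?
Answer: -351*√2 ≈ -496.39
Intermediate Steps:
W(Q, u) = 2 (W(Q, u) = 4*(½) = 2)
y(f, C) = √(-4 + C)
O(R, x) = 3/√(-4 + x) (O(R, x) = 3/(√(-4 + x)) = 3/√(-4 + x))
G = -4 (G = -2 - 1*2 = -2 - 2 = -4)
(18*O(0, 6))*(G - 1*9) = (18*(3/√(-4 + 6)))*(-4 - 1*9) = (18*(3/√2))*(-4 - 9) = (18*(3*(√2/2)))*(-13) = (18*(3*√2/2))*(-13) = (27*√2)*(-13) = -351*√2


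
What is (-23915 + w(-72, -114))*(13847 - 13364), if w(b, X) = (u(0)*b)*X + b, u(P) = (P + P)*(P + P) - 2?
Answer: -19514649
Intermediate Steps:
u(P) = -2 + 4*P² (u(P) = (2*P)*(2*P) - 2 = 4*P² - 2 = -2 + 4*P²)
w(b, X) = b - 2*X*b (w(b, X) = ((-2 + 4*0²)*b)*X + b = ((-2 + 4*0)*b)*X + b = ((-2 + 0)*b)*X + b = (-2*b)*X + b = -2*X*b + b = b - 2*X*b)
(-23915 + w(-72, -114))*(13847 - 13364) = (-23915 - 72*(1 - 2*(-114)))*(13847 - 13364) = (-23915 - 72*(1 + 228))*483 = (-23915 - 72*229)*483 = (-23915 - 16488)*483 = -40403*483 = -19514649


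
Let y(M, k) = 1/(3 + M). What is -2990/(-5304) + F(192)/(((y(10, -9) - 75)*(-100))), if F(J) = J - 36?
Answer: 1451839/2483700 ≈ 0.58455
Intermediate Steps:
F(J) = -36 + J
-2990/(-5304) + F(192)/(((y(10, -9) - 75)*(-100))) = -2990/(-5304) + (-36 + 192)/(((1/(3 + 10) - 75)*(-100))) = -2990*(-1/5304) + 156/(((1/13 - 75)*(-100))) = 115/204 + 156/(((1/13 - 75)*(-100))) = 115/204 + 156/((-974/13*(-100))) = 115/204 + 156/(97400/13) = 115/204 + 156*(13/97400) = 115/204 + 507/24350 = 1451839/2483700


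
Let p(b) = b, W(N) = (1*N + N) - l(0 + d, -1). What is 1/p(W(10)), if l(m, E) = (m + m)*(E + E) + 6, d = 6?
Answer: 1/38 ≈ 0.026316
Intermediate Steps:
l(m, E) = 6 + 4*E*m (l(m, E) = (2*m)*(2*E) + 6 = 4*E*m + 6 = 6 + 4*E*m)
W(N) = 18 + 2*N (W(N) = (1*N + N) - (6 + 4*(-1)*(0 + 6)) = (N + N) - (6 + 4*(-1)*6) = 2*N - (6 - 24) = 2*N - 1*(-18) = 2*N + 18 = 18 + 2*N)
1/p(W(10)) = 1/(18 + 2*10) = 1/(18 + 20) = 1/38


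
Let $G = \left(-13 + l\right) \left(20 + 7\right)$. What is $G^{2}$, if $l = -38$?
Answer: $1896129$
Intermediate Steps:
$G = -1377$ ($G = \left(-13 - 38\right) \left(20 + 7\right) = \left(-51\right) 27 = -1377$)
$G^{2} = \left(-1377\right)^{2} = 1896129$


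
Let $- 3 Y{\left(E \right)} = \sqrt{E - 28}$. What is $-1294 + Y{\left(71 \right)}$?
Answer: $-1294 - \frac{\sqrt{43}}{3} \approx -1296.2$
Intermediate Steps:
$Y{\left(E \right)} = - \frac{\sqrt{-28 + E}}{3}$ ($Y{\left(E \right)} = - \frac{\sqrt{E - 28}}{3} = - \frac{\sqrt{-28 + E}}{3}$)
$-1294 + Y{\left(71 \right)} = -1294 - \frac{\sqrt{-28 + 71}}{3} = -1294 - \frac{\sqrt{43}}{3}$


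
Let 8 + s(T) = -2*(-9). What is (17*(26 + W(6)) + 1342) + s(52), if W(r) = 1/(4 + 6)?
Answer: 17957/10 ≈ 1795.7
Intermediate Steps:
s(T) = 10 (s(T) = -8 - 2*(-9) = -8 + 18 = 10)
W(r) = 1/10
(17*(26 + W(6)) + 1342) + s(52) = (17*(26 + 1/10) + 1342) + 10 = (17*(261/10) + 1342) + 10 = (4437/10 + 1342) + 10 = 17857/10 + 10 = 17957/10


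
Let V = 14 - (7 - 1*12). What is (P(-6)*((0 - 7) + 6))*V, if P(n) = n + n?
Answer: 228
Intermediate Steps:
P(n) = 2*n
V = 19 (V = 14 - (7 - 12) = 14 - 1*(-5) = 14 + 5 = 19)
(P(-6)*((0 - 7) + 6))*V = ((2*(-6))*((0 - 7) + 6))*19 = -12*(-7 + 6)*19 = -12*(-1)*19 = 12*19 = 228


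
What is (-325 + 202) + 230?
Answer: 107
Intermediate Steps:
(-325 + 202) + 230 = -123 + 230 = 107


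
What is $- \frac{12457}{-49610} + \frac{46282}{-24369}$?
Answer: $- \frac{1992485387}{1208946090} \approx -1.6481$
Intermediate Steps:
$- \frac{12457}{-49610} + \frac{46282}{-24369} = \left(-12457\right) \left(- \frac{1}{49610}\right) + 46282 \left(- \frac{1}{24369}\right) = \frac{12457}{49610} - \frac{46282}{24369} = - \frac{1992485387}{1208946090}$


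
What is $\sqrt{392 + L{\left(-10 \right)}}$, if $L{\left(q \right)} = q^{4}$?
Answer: $2 \sqrt{2598} \approx 101.94$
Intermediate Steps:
$\sqrt{392 + L{\left(-10 \right)}} = \sqrt{392 + \left(-10\right)^{4}} = \sqrt{392 + 10000} = \sqrt{10392} = 2 \sqrt{2598}$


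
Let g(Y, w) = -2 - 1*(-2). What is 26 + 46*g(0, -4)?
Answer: 26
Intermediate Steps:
g(Y, w) = 0 (g(Y, w) = -2 + 2 = 0)
26 + 46*g(0, -4) = 26 + 46*0 = 26 + 0 = 26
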